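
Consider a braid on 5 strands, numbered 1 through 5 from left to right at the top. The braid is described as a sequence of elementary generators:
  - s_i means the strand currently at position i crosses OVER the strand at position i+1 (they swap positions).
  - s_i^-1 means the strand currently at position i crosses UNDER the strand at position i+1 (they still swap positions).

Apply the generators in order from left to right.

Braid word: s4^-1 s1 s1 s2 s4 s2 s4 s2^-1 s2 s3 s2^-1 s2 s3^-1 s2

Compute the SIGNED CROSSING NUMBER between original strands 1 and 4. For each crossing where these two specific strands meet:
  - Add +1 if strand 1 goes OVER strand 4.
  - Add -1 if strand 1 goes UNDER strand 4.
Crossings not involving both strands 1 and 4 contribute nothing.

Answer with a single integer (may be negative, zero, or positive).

Answer: 0

Derivation:
Gen 1: crossing 4x5. Both 1&4? no. Sum: 0
Gen 2: crossing 1x2. Both 1&4? no. Sum: 0
Gen 3: crossing 2x1. Both 1&4? no. Sum: 0
Gen 4: crossing 2x3. Both 1&4? no. Sum: 0
Gen 5: crossing 5x4. Both 1&4? no. Sum: 0
Gen 6: crossing 3x2. Both 1&4? no. Sum: 0
Gen 7: crossing 4x5. Both 1&4? no. Sum: 0
Gen 8: crossing 2x3. Both 1&4? no. Sum: 0
Gen 9: crossing 3x2. Both 1&4? no. Sum: 0
Gen 10: crossing 3x5. Both 1&4? no. Sum: 0
Gen 11: crossing 2x5. Both 1&4? no. Sum: 0
Gen 12: crossing 5x2. Both 1&4? no. Sum: 0
Gen 13: crossing 5x3. Both 1&4? no. Sum: 0
Gen 14: crossing 2x3. Both 1&4? no. Sum: 0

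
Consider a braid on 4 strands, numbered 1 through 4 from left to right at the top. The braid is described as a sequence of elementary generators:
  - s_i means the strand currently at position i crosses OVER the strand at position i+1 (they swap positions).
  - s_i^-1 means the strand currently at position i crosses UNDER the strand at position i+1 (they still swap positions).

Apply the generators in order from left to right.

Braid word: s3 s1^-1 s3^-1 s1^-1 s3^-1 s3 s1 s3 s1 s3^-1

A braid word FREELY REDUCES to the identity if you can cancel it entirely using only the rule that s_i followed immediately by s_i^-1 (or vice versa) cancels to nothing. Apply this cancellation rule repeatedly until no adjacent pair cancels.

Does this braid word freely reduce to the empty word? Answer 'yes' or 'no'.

Answer: yes

Derivation:
Gen 1 (s3): push. Stack: [s3]
Gen 2 (s1^-1): push. Stack: [s3 s1^-1]
Gen 3 (s3^-1): push. Stack: [s3 s1^-1 s3^-1]
Gen 4 (s1^-1): push. Stack: [s3 s1^-1 s3^-1 s1^-1]
Gen 5 (s3^-1): push. Stack: [s3 s1^-1 s3^-1 s1^-1 s3^-1]
Gen 6 (s3): cancels prior s3^-1. Stack: [s3 s1^-1 s3^-1 s1^-1]
Gen 7 (s1): cancels prior s1^-1. Stack: [s3 s1^-1 s3^-1]
Gen 8 (s3): cancels prior s3^-1. Stack: [s3 s1^-1]
Gen 9 (s1): cancels prior s1^-1. Stack: [s3]
Gen 10 (s3^-1): cancels prior s3. Stack: []
Reduced word: (empty)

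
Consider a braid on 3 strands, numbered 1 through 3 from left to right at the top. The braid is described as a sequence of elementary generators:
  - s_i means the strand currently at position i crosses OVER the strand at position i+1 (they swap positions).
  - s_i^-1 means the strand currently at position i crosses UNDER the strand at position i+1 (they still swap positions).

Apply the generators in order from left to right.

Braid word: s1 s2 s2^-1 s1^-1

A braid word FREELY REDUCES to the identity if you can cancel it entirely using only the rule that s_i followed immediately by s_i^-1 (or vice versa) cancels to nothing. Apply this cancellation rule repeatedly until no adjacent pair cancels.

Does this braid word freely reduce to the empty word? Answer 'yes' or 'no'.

Gen 1 (s1): push. Stack: [s1]
Gen 2 (s2): push. Stack: [s1 s2]
Gen 3 (s2^-1): cancels prior s2. Stack: [s1]
Gen 4 (s1^-1): cancels prior s1. Stack: []
Reduced word: (empty)

Answer: yes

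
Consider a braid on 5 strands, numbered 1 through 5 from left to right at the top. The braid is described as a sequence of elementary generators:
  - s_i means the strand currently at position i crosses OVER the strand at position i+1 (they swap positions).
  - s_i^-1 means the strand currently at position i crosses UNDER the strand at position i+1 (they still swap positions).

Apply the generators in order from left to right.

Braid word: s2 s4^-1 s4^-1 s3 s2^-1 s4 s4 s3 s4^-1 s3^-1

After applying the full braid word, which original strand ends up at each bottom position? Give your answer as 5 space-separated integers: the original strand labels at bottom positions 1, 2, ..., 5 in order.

Answer: 1 4 5 2 3

Derivation:
Gen 1 (s2): strand 2 crosses over strand 3. Perm now: [1 3 2 4 5]
Gen 2 (s4^-1): strand 4 crosses under strand 5. Perm now: [1 3 2 5 4]
Gen 3 (s4^-1): strand 5 crosses under strand 4. Perm now: [1 3 2 4 5]
Gen 4 (s3): strand 2 crosses over strand 4. Perm now: [1 3 4 2 5]
Gen 5 (s2^-1): strand 3 crosses under strand 4. Perm now: [1 4 3 2 5]
Gen 6 (s4): strand 2 crosses over strand 5. Perm now: [1 4 3 5 2]
Gen 7 (s4): strand 5 crosses over strand 2. Perm now: [1 4 3 2 5]
Gen 8 (s3): strand 3 crosses over strand 2. Perm now: [1 4 2 3 5]
Gen 9 (s4^-1): strand 3 crosses under strand 5. Perm now: [1 4 2 5 3]
Gen 10 (s3^-1): strand 2 crosses under strand 5. Perm now: [1 4 5 2 3]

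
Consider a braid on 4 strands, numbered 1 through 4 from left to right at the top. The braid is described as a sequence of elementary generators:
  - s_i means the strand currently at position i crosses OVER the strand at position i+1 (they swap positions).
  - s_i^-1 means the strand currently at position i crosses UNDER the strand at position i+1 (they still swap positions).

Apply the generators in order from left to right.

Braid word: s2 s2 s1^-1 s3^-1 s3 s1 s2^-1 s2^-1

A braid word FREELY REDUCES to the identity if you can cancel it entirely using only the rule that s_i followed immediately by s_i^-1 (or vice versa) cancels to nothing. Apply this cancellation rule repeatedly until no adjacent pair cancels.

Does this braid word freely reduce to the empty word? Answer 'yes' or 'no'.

Gen 1 (s2): push. Stack: [s2]
Gen 2 (s2): push. Stack: [s2 s2]
Gen 3 (s1^-1): push. Stack: [s2 s2 s1^-1]
Gen 4 (s3^-1): push. Stack: [s2 s2 s1^-1 s3^-1]
Gen 5 (s3): cancels prior s3^-1. Stack: [s2 s2 s1^-1]
Gen 6 (s1): cancels prior s1^-1. Stack: [s2 s2]
Gen 7 (s2^-1): cancels prior s2. Stack: [s2]
Gen 8 (s2^-1): cancels prior s2. Stack: []
Reduced word: (empty)

Answer: yes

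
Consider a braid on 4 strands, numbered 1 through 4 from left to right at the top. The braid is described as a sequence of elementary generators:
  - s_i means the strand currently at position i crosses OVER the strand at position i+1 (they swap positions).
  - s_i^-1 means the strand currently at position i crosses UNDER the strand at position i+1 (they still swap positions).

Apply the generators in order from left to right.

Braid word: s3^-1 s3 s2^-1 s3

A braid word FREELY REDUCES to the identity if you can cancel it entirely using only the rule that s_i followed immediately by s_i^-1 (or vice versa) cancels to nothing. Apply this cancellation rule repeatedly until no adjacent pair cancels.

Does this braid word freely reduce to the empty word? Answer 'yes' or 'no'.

Gen 1 (s3^-1): push. Stack: [s3^-1]
Gen 2 (s3): cancels prior s3^-1. Stack: []
Gen 3 (s2^-1): push. Stack: [s2^-1]
Gen 4 (s3): push. Stack: [s2^-1 s3]
Reduced word: s2^-1 s3

Answer: no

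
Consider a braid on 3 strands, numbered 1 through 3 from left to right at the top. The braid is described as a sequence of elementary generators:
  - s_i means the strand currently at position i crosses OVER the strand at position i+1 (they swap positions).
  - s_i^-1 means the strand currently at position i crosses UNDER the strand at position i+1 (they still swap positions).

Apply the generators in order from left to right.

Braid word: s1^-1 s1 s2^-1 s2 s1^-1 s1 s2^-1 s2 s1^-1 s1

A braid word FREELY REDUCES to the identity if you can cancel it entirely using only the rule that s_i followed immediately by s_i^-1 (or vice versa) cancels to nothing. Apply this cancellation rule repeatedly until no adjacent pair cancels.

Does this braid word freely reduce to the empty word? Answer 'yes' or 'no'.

Answer: yes

Derivation:
Gen 1 (s1^-1): push. Stack: [s1^-1]
Gen 2 (s1): cancels prior s1^-1. Stack: []
Gen 3 (s2^-1): push. Stack: [s2^-1]
Gen 4 (s2): cancels prior s2^-1. Stack: []
Gen 5 (s1^-1): push. Stack: [s1^-1]
Gen 6 (s1): cancels prior s1^-1. Stack: []
Gen 7 (s2^-1): push. Stack: [s2^-1]
Gen 8 (s2): cancels prior s2^-1. Stack: []
Gen 9 (s1^-1): push. Stack: [s1^-1]
Gen 10 (s1): cancels prior s1^-1. Stack: []
Reduced word: (empty)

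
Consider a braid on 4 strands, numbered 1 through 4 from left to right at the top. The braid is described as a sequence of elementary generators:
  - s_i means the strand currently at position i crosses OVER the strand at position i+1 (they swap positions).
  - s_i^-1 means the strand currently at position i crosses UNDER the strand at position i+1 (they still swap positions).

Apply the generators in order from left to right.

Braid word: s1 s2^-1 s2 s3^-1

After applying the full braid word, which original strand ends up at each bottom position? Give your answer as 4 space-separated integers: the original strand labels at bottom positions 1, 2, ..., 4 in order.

Gen 1 (s1): strand 1 crosses over strand 2. Perm now: [2 1 3 4]
Gen 2 (s2^-1): strand 1 crosses under strand 3. Perm now: [2 3 1 4]
Gen 3 (s2): strand 3 crosses over strand 1. Perm now: [2 1 3 4]
Gen 4 (s3^-1): strand 3 crosses under strand 4. Perm now: [2 1 4 3]

Answer: 2 1 4 3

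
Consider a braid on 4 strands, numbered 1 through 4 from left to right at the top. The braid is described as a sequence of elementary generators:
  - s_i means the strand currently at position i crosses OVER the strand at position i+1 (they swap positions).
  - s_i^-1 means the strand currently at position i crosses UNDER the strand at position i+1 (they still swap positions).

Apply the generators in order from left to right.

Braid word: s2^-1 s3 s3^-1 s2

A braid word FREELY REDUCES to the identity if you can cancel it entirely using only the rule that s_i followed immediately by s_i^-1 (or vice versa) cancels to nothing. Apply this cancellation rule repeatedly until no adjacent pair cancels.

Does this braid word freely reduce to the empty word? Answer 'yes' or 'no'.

Gen 1 (s2^-1): push. Stack: [s2^-1]
Gen 2 (s3): push. Stack: [s2^-1 s3]
Gen 3 (s3^-1): cancels prior s3. Stack: [s2^-1]
Gen 4 (s2): cancels prior s2^-1. Stack: []
Reduced word: (empty)

Answer: yes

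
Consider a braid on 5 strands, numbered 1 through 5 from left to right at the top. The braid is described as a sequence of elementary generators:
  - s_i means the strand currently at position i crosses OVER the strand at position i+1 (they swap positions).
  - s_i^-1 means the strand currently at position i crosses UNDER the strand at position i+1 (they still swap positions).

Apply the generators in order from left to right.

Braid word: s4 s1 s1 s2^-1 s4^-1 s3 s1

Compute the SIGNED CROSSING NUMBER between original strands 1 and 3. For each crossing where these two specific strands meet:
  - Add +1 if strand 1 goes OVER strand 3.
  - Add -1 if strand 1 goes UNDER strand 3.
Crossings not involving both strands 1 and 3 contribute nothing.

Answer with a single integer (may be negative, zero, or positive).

Answer: 1

Derivation:
Gen 1: crossing 4x5. Both 1&3? no. Sum: 0
Gen 2: crossing 1x2. Both 1&3? no. Sum: 0
Gen 3: crossing 2x1. Both 1&3? no. Sum: 0
Gen 4: crossing 2x3. Both 1&3? no. Sum: 0
Gen 5: crossing 5x4. Both 1&3? no. Sum: 0
Gen 6: crossing 2x4. Both 1&3? no. Sum: 0
Gen 7: 1 over 3. Both 1&3? yes. Contrib: +1. Sum: 1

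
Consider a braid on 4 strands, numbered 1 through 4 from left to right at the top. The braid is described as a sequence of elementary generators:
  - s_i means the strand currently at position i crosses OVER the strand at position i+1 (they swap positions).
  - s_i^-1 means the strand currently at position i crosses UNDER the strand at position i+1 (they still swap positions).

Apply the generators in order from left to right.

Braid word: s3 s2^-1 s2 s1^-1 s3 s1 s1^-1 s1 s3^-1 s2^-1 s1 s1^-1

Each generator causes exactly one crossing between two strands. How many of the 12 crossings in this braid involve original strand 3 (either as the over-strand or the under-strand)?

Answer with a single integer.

Gen 1: crossing 3x4. Involves strand 3? yes. Count so far: 1
Gen 2: crossing 2x4. Involves strand 3? no. Count so far: 1
Gen 3: crossing 4x2. Involves strand 3? no. Count so far: 1
Gen 4: crossing 1x2. Involves strand 3? no. Count so far: 1
Gen 5: crossing 4x3. Involves strand 3? yes. Count so far: 2
Gen 6: crossing 2x1. Involves strand 3? no. Count so far: 2
Gen 7: crossing 1x2. Involves strand 3? no. Count so far: 2
Gen 8: crossing 2x1. Involves strand 3? no. Count so far: 2
Gen 9: crossing 3x4. Involves strand 3? yes. Count so far: 3
Gen 10: crossing 2x4. Involves strand 3? no. Count so far: 3
Gen 11: crossing 1x4. Involves strand 3? no. Count so far: 3
Gen 12: crossing 4x1. Involves strand 3? no. Count so far: 3

Answer: 3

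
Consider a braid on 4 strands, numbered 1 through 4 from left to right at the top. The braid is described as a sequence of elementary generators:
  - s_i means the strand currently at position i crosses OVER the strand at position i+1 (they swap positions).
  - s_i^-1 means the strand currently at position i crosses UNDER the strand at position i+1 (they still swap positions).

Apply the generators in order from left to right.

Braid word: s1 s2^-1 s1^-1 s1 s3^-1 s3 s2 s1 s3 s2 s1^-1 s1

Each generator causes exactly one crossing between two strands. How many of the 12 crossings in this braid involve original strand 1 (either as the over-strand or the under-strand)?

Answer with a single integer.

Answer: 8

Derivation:
Gen 1: crossing 1x2. Involves strand 1? yes. Count so far: 1
Gen 2: crossing 1x3. Involves strand 1? yes. Count so far: 2
Gen 3: crossing 2x3. Involves strand 1? no. Count so far: 2
Gen 4: crossing 3x2. Involves strand 1? no. Count so far: 2
Gen 5: crossing 1x4. Involves strand 1? yes. Count so far: 3
Gen 6: crossing 4x1. Involves strand 1? yes. Count so far: 4
Gen 7: crossing 3x1. Involves strand 1? yes. Count so far: 5
Gen 8: crossing 2x1. Involves strand 1? yes. Count so far: 6
Gen 9: crossing 3x4. Involves strand 1? no. Count so far: 6
Gen 10: crossing 2x4. Involves strand 1? no. Count so far: 6
Gen 11: crossing 1x4. Involves strand 1? yes. Count so far: 7
Gen 12: crossing 4x1. Involves strand 1? yes. Count so far: 8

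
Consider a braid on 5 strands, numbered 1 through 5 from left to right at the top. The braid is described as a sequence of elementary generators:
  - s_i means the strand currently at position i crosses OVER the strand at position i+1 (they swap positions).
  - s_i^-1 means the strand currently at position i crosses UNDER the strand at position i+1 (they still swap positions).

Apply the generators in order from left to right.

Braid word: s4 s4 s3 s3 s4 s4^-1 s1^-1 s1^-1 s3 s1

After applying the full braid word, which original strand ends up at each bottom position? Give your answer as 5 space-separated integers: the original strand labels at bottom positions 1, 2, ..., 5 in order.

Gen 1 (s4): strand 4 crosses over strand 5. Perm now: [1 2 3 5 4]
Gen 2 (s4): strand 5 crosses over strand 4. Perm now: [1 2 3 4 5]
Gen 3 (s3): strand 3 crosses over strand 4. Perm now: [1 2 4 3 5]
Gen 4 (s3): strand 4 crosses over strand 3. Perm now: [1 2 3 4 5]
Gen 5 (s4): strand 4 crosses over strand 5. Perm now: [1 2 3 5 4]
Gen 6 (s4^-1): strand 5 crosses under strand 4. Perm now: [1 2 3 4 5]
Gen 7 (s1^-1): strand 1 crosses under strand 2. Perm now: [2 1 3 4 5]
Gen 8 (s1^-1): strand 2 crosses under strand 1. Perm now: [1 2 3 4 5]
Gen 9 (s3): strand 3 crosses over strand 4. Perm now: [1 2 4 3 5]
Gen 10 (s1): strand 1 crosses over strand 2. Perm now: [2 1 4 3 5]

Answer: 2 1 4 3 5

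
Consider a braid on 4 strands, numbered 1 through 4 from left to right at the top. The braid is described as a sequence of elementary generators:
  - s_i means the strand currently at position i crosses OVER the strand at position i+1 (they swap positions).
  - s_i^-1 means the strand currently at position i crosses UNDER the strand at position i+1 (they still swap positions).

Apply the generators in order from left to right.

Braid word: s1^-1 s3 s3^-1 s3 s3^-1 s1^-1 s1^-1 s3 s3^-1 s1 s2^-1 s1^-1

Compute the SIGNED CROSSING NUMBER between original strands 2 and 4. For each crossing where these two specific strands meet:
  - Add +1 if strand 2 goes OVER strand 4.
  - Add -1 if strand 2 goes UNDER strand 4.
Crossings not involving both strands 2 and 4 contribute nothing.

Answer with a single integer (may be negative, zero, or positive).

Answer: 0

Derivation:
Gen 1: crossing 1x2. Both 2&4? no. Sum: 0
Gen 2: crossing 3x4. Both 2&4? no. Sum: 0
Gen 3: crossing 4x3. Both 2&4? no. Sum: 0
Gen 4: crossing 3x4. Both 2&4? no. Sum: 0
Gen 5: crossing 4x3. Both 2&4? no. Sum: 0
Gen 6: crossing 2x1. Both 2&4? no. Sum: 0
Gen 7: crossing 1x2. Both 2&4? no. Sum: 0
Gen 8: crossing 3x4. Both 2&4? no. Sum: 0
Gen 9: crossing 4x3. Both 2&4? no. Sum: 0
Gen 10: crossing 2x1. Both 2&4? no. Sum: 0
Gen 11: crossing 2x3. Both 2&4? no. Sum: 0
Gen 12: crossing 1x3. Both 2&4? no. Sum: 0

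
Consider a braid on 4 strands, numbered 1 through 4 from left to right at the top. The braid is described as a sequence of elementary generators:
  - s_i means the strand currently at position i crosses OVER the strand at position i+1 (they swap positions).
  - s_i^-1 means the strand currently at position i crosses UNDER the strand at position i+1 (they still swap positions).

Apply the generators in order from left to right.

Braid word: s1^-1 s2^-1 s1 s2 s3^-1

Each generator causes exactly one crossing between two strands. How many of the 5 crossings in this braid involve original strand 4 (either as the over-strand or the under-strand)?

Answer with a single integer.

Answer: 1

Derivation:
Gen 1: crossing 1x2. Involves strand 4? no. Count so far: 0
Gen 2: crossing 1x3. Involves strand 4? no. Count so far: 0
Gen 3: crossing 2x3. Involves strand 4? no. Count so far: 0
Gen 4: crossing 2x1. Involves strand 4? no. Count so far: 0
Gen 5: crossing 2x4. Involves strand 4? yes. Count so far: 1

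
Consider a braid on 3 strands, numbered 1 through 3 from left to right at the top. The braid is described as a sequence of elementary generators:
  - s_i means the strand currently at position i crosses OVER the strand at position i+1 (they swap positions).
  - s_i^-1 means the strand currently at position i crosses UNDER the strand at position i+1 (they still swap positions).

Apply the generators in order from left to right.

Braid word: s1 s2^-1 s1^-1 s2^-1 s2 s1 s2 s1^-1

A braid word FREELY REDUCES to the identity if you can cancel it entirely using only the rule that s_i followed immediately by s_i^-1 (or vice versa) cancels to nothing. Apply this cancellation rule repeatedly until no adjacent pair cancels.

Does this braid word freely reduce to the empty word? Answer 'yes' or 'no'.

Gen 1 (s1): push. Stack: [s1]
Gen 2 (s2^-1): push. Stack: [s1 s2^-1]
Gen 3 (s1^-1): push. Stack: [s1 s2^-1 s1^-1]
Gen 4 (s2^-1): push. Stack: [s1 s2^-1 s1^-1 s2^-1]
Gen 5 (s2): cancels prior s2^-1. Stack: [s1 s2^-1 s1^-1]
Gen 6 (s1): cancels prior s1^-1. Stack: [s1 s2^-1]
Gen 7 (s2): cancels prior s2^-1. Stack: [s1]
Gen 8 (s1^-1): cancels prior s1. Stack: []
Reduced word: (empty)

Answer: yes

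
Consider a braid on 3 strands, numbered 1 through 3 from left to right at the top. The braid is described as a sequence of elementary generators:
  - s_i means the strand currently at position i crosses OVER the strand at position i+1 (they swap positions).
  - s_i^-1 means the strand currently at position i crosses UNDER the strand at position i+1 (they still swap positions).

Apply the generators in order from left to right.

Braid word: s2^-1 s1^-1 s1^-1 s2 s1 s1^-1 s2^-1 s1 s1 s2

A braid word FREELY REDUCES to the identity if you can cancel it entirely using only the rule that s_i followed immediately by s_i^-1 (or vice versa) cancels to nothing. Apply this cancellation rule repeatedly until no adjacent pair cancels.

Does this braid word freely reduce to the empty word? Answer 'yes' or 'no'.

Gen 1 (s2^-1): push. Stack: [s2^-1]
Gen 2 (s1^-1): push. Stack: [s2^-1 s1^-1]
Gen 3 (s1^-1): push. Stack: [s2^-1 s1^-1 s1^-1]
Gen 4 (s2): push. Stack: [s2^-1 s1^-1 s1^-1 s2]
Gen 5 (s1): push. Stack: [s2^-1 s1^-1 s1^-1 s2 s1]
Gen 6 (s1^-1): cancels prior s1. Stack: [s2^-1 s1^-1 s1^-1 s2]
Gen 7 (s2^-1): cancels prior s2. Stack: [s2^-1 s1^-1 s1^-1]
Gen 8 (s1): cancels prior s1^-1. Stack: [s2^-1 s1^-1]
Gen 9 (s1): cancels prior s1^-1. Stack: [s2^-1]
Gen 10 (s2): cancels prior s2^-1. Stack: []
Reduced word: (empty)

Answer: yes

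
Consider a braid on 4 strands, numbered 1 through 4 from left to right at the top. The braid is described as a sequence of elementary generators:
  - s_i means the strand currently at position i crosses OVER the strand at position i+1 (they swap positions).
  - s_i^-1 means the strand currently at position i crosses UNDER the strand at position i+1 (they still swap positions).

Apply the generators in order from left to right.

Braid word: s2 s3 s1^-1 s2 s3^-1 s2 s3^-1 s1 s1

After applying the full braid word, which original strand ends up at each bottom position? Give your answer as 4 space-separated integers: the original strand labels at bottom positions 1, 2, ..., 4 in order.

Gen 1 (s2): strand 2 crosses over strand 3. Perm now: [1 3 2 4]
Gen 2 (s3): strand 2 crosses over strand 4. Perm now: [1 3 4 2]
Gen 3 (s1^-1): strand 1 crosses under strand 3. Perm now: [3 1 4 2]
Gen 4 (s2): strand 1 crosses over strand 4. Perm now: [3 4 1 2]
Gen 5 (s3^-1): strand 1 crosses under strand 2. Perm now: [3 4 2 1]
Gen 6 (s2): strand 4 crosses over strand 2. Perm now: [3 2 4 1]
Gen 7 (s3^-1): strand 4 crosses under strand 1. Perm now: [3 2 1 4]
Gen 8 (s1): strand 3 crosses over strand 2. Perm now: [2 3 1 4]
Gen 9 (s1): strand 2 crosses over strand 3. Perm now: [3 2 1 4]

Answer: 3 2 1 4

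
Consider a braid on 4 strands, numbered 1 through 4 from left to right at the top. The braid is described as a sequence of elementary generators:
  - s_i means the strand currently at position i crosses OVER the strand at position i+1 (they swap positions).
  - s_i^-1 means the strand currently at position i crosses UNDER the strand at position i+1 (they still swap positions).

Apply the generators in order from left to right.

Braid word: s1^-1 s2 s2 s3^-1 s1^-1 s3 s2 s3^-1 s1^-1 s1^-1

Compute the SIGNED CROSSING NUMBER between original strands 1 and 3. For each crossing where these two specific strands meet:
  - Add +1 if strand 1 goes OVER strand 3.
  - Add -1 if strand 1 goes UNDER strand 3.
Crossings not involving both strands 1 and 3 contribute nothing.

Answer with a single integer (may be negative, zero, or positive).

Answer: 0

Derivation:
Gen 1: crossing 1x2. Both 1&3? no. Sum: 0
Gen 2: 1 over 3. Both 1&3? yes. Contrib: +1. Sum: 1
Gen 3: 3 over 1. Both 1&3? yes. Contrib: -1. Sum: 0
Gen 4: crossing 3x4. Both 1&3? no. Sum: 0
Gen 5: crossing 2x1. Both 1&3? no. Sum: 0
Gen 6: crossing 4x3. Both 1&3? no. Sum: 0
Gen 7: crossing 2x3. Both 1&3? no. Sum: 0
Gen 8: crossing 2x4. Both 1&3? no. Sum: 0
Gen 9: 1 under 3. Both 1&3? yes. Contrib: -1. Sum: -1
Gen 10: 3 under 1. Both 1&3? yes. Contrib: +1. Sum: 0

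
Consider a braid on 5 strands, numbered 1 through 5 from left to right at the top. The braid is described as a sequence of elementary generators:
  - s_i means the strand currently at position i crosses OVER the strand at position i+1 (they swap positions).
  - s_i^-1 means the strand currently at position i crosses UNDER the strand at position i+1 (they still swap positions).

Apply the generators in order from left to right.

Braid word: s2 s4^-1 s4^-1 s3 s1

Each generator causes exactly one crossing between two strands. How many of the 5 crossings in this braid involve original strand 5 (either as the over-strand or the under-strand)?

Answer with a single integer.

Answer: 2

Derivation:
Gen 1: crossing 2x3. Involves strand 5? no. Count so far: 0
Gen 2: crossing 4x5. Involves strand 5? yes. Count so far: 1
Gen 3: crossing 5x4. Involves strand 5? yes. Count so far: 2
Gen 4: crossing 2x4. Involves strand 5? no. Count so far: 2
Gen 5: crossing 1x3. Involves strand 5? no. Count so far: 2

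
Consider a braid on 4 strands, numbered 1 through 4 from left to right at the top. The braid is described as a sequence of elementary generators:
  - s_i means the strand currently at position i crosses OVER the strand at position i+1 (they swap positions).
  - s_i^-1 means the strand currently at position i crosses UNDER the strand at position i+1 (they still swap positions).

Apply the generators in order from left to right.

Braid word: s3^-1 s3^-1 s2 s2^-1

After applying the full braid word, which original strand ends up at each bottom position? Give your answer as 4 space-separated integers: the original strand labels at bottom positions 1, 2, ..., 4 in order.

Gen 1 (s3^-1): strand 3 crosses under strand 4. Perm now: [1 2 4 3]
Gen 2 (s3^-1): strand 4 crosses under strand 3. Perm now: [1 2 3 4]
Gen 3 (s2): strand 2 crosses over strand 3. Perm now: [1 3 2 4]
Gen 4 (s2^-1): strand 3 crosses under strand 2. Perm now: [1 2 3 4]

Answer: 1 2 3 4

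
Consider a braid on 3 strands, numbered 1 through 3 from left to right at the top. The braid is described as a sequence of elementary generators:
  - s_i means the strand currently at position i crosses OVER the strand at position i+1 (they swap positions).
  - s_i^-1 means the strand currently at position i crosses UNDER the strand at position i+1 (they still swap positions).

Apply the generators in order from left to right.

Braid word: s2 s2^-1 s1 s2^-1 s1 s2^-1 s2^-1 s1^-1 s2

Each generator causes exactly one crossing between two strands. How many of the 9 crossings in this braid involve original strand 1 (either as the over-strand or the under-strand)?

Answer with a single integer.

Gen 1: crossing 2x3. Involves strand 1? no. Count so far: 0
Gen 2: crossing 3x2. Involves strand 1? no. Count so far: 0
Gen 3: crossing 1x2. Involves strand 1? yes. Count so far: 1
Gen 4: crossing 1x3. Involves strand 1? yes. Count so far: 2
Gen 5: crossing 2x3. Involves strand 1? no. Count so far: 2
Gen 6: crossing 2x1. Involves strand 1? yes. Count so far: 3
Gen 7: crossing 1x2. Involves strand 1? yes. Count so far: 4
Gen 8: crossing 3x2. Involves strand 1? no. Count so far: 4
Gen 9: crossing 3x1. Involves strand 1? yes. Count so far: 5

Answer: 5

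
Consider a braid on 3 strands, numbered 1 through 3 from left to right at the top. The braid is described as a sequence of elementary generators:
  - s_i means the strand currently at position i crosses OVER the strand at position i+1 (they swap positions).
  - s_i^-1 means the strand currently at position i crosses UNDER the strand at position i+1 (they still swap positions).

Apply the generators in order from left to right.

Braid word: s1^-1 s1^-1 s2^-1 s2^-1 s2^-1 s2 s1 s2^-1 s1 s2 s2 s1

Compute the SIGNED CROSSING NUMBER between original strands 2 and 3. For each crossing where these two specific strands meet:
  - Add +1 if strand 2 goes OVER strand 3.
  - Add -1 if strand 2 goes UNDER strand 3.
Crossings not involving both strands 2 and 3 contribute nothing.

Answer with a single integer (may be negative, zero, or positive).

Gen 1: crossing 1x2. Both 2&3? no. Sum: 0
Gen 2: crossing 2x1. Both 2&3? no. Sum: 0
Gen 3: 2 under 3. Both 2&3? yes. Contrib: -1. Sum: -1
Gen 4: 3 under 2. Both 2&3? yes. Contrib: +1. Sum: 0
Gen 5: 2 under 3. Both 2&3? yes. Contrib: -1. Sum: -1
Gen 6: 3 over 2. Both 2&3? yes. Contrib: -1. Sum: -2
Gen 7: crossing 1x2. Both 2&3? no. Sum: -2
Gen 8: crossing 1x3. Both 2&3? no. Sum: -2
Gen 9: 2 over 3. Both 2&3? yes. Contrib: +1. Sum: -1
Gen 10: crossing 2x1. Both 2&3? no. Sum: -1
Gen 11: crossing 1x2. Both 2&3? no. Sum: -1
Gen 12: 3 over 2. Both 2&3? yes. Contrib: -1. Sum: -2

Answer: -2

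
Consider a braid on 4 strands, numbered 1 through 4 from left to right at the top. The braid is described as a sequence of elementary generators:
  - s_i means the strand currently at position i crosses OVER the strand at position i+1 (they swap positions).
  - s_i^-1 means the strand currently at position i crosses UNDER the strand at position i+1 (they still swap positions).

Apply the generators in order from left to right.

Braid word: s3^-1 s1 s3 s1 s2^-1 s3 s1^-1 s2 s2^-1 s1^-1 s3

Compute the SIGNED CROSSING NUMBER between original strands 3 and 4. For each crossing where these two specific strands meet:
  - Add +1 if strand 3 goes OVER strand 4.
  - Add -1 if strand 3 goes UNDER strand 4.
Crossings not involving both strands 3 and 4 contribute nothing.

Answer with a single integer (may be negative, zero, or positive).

Answer: -2

Derivation:
Gen 1: 3 under 4. Both 3&4? yes. Contrib: -1. Sum: -1
Gen 2: crossing 1x2. Both 3&4? no. Sum: -1
Gen 3: 4 over 3. Both 3&4? yes. Contrib: -1. Sum: -2
Gen 4: crossing 2x1. Both 3&4? no. Sum: -2
Gen 5: crossing 2x3. Both 3&4? no. Sum: -2
Gen 6: crossing 2x4. Both 3&4? no. Sum: -2
Gen 7: crossing 1x3. Both 3&4? no. Sum: -2
Gen 8: crossing 1x4. Both 3&4? no. Sum: -2
Gen 9: crossing 4x1. Both 3&4? no. Sum: -2
Gen 10: crossing 3x1. Both 3&4? no. Sum: -2
Gen 11: crossing 4x2. Both 3&4? no. Sum: -2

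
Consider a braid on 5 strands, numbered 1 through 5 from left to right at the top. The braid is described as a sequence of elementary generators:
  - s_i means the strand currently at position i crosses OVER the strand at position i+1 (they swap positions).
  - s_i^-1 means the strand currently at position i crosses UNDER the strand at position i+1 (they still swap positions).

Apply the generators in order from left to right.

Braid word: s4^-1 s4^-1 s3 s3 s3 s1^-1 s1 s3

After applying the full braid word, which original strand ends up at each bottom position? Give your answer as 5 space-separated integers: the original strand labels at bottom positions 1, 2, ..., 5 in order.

Gen 1 (s4^-1): strand 4 crosses under strand 5. Perm now: [1 2 3 5 4]
Gen 2 (s4^-1): strand 5 crosses under strand 4. Perm now: [1 2 3 4 5]
Gen 3 (s3): strand 3 crosses over strand 4. Perm now: [1 2 4 3 5]
Gen 4 (s3): strand 4 crosses over strand 3. Perm now: [1 2 3 4 5]
Gen 5 (s3): strand 3 crosses over strand 4. Perm now: [1 2 4 3 5]
Gen 6 (s1^-1): strand 1 crosses under strand 2. Perm now: [2 1 4 3 5]
Gen 7 (s1): strand 2 crosses over strand 1. Perm now: [1 2 4 3 5]
Gen 8 (s3): strand 4 crosses over strand 3. Perm now: [1 2 3 4 5]

Answer: 1 2 3 4 5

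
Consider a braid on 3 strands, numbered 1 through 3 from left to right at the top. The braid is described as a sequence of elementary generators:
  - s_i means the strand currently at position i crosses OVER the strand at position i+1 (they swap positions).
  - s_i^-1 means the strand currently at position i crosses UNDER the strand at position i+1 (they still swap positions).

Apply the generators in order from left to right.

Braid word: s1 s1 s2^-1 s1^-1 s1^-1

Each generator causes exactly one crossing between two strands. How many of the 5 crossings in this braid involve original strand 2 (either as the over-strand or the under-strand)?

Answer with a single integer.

Answer: 3

Derivation:
Gen 1: crossing 1x2. Involves strand 2? yes. Count so far: 1
Gen 2: crossing 2x1. Involves strand 2? yes. Count so far: 2
Gen 3: crossing 2x3. Involves strand 2? yes. Count so far: 3
Gen 4: crossing 1x3. Involves strand 2? no. Count so far: 3
Gen 5: crossing 3x1. Involves strand 2? no. Count so far: 3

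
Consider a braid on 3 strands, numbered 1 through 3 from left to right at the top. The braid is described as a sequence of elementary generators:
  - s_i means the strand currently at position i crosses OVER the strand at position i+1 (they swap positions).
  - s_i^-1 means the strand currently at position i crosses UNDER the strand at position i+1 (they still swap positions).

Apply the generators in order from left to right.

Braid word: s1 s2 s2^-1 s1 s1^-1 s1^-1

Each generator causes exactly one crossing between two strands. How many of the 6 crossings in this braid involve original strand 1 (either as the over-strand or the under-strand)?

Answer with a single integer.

Answer: 6

Derivation:
Gen 1: crossing 1x2. Involves strand 1? yes. Count so far: 1
Gen 2: crossing 1x3. Involves strand 1? yes. Count so far: 2
Gen 3: crossing 3x1. Involves strand 1? yes. Count so far: 3
Gen 4: crossing 2x1. Involves strand 1? yes. Count so far: 4
Gen 5: crossing 1x2. Involves strand 1? yes. Count so far: 5
Gen 6: crossing 2x1. Involves strand 1? yes. Count so far: 6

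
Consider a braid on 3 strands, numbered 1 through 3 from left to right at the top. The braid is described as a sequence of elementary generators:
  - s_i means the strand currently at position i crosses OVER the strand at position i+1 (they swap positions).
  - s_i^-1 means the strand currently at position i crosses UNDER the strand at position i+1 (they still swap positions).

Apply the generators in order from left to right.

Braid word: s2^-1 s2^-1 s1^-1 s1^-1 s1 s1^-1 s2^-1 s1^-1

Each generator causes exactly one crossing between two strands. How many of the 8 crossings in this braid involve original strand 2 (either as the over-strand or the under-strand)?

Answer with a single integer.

Gen 1: crossing 2x3. Involves strand 2? yes. Count so far: 1
Gen 2: crossing 3x2. Involves strand 2? yes. Count so far: 2
Gen 3: crossing 1x2. Involves strand 2? yes. Count so far: 3
Gen 4: crossing 2x1. Involves strand 2? yes. Count so far: 4
Gen 5: crossing 1x2. Involves strand 2? yes. Count so far: 5
Gen 6: crossing 2x1. Involves strand 2? yes. Count so far: 6
Gen 7: crossing 2x3. Involves strand 2? yes. Count so far: 7
Gen 8: crossing 1x3. Involves strand 2? no. Count so far: 7

Answer: 7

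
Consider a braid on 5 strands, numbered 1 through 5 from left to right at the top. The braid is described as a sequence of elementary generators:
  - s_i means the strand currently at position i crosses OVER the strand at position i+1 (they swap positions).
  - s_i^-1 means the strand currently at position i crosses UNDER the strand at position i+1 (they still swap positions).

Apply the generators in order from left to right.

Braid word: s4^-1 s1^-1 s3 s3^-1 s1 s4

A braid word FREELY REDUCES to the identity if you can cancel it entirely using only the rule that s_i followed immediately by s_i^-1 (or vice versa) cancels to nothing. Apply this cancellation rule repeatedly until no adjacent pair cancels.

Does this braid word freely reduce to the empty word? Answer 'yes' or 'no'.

Answer: yes

Derivation:
Gen 1 (s4^-1): push. Stack: [s4^-1]
Gen 2 (s1^-1): push. Stack: [s4^-1 s1^-1]
Gen 3 (s3): push. Stack: [s4^-1 s1^-1 s3]
Gen 4 (s3^-1): cancels prior s3. Stack: [s4^-1 s1^-1]
Gen 5 (s1): cancels prior s1^-1. Stack: [s4^-1]
Gen 6 (s4): cancels prior s4^-1. Stack: []
Reduced word: (empty)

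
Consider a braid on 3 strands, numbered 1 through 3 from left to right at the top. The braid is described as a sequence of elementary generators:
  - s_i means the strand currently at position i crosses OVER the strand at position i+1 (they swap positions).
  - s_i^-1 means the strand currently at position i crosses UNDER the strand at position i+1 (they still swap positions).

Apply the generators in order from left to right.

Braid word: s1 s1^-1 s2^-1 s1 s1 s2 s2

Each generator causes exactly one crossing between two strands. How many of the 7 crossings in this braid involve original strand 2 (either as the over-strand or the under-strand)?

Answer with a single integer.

Answer: 5

Derivation:
Gen 1: crossing 1x2. Involves strand 2? yes. Count so far: 1
Gen 2: crossing 2x1. Involves strand 2? yes. Count so far: 2
Gen 3: crossing 2x3. Involves strand 2? yes. Count so far: 3
Gen 4: crossing 1x3. Involves strand 2? no. Count so far: 3
Gen 5: crossing 3x1. Involves strand 2? no. Count so far: 3
Gen 6: crossing 3x2. Involves strand 2? yes. Count so far: 4
Gen 7: crossing 2x3. Involves strand 2? yes. Count so far: 5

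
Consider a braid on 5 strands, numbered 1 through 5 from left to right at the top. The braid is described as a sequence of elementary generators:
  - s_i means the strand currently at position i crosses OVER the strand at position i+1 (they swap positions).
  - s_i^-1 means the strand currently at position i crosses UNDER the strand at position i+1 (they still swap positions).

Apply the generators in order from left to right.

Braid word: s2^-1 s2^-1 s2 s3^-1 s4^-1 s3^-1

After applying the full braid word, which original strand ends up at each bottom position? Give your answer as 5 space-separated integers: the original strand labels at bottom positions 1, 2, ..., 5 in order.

Gen 1 (s2^-1): strand 2 crosses under strand 3. Perm now: [1 3 2 4 5]
Gen 2 (s2^-1): strand 3 crosses under strand 2. Perm now: [1 2 3 4 5]
Gen 3 (s2): strand 2 crosses over strand 3. Perm now: [1 3 2 4 5]
Gen 4 (s3^-1): strand 2 crosses under strand 4. Perm now: [1 3 4 2 5]
Gen 5 (s4^-1): strand 2 crosses under strand 5. Perm now: [1 3 4 5 2]
Gen 6 (s3^-1): strand 4 crosses under strand 5. Perm now: [1 3 5 4 2]

Answer: 1 3 5 4 2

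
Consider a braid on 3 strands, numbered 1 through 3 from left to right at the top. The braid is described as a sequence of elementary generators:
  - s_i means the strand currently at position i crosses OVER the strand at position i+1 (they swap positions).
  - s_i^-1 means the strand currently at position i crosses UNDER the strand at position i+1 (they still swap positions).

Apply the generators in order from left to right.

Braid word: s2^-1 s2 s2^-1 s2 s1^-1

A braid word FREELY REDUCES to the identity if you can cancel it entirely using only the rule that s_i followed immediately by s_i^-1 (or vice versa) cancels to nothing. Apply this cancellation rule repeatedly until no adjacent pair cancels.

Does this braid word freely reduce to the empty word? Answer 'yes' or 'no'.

Answer: no

Derivation:
Gen 1 (s2^-1): push. Stack: [s2^-1]
Gen 2 (s2): cancels prior s2^-1. Stack: []
Gen 3 (s2^-1): push. Stack: [s2^-1]
Gen 4 (s2): cancels prior s2^-1. Stack: []
Gen 5 (s1^-1): push. Stack: [s1^-1]
Reduced word: s1^-1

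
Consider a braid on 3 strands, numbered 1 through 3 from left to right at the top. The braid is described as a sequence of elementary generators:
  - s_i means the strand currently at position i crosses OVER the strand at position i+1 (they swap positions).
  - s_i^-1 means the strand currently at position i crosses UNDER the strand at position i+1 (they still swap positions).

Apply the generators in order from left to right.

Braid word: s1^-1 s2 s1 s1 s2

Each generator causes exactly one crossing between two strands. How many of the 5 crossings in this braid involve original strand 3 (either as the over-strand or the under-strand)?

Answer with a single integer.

Gen 1: crossing 1x2. Involves strand 3? no. Count so far: 0
Gen 2: crossing 1x3. Involves strand 3? yes. Count so far: 1
Gen 3: crossing 2x3. Involves strand 3? yes. Count so far: 2
Gen 4: crossing 3x2. Involves strand 3? yes. Count so far: 3
Gen 5: crossing 3x1. Involves strand 3? yes. Count so far: 4

Answer: 4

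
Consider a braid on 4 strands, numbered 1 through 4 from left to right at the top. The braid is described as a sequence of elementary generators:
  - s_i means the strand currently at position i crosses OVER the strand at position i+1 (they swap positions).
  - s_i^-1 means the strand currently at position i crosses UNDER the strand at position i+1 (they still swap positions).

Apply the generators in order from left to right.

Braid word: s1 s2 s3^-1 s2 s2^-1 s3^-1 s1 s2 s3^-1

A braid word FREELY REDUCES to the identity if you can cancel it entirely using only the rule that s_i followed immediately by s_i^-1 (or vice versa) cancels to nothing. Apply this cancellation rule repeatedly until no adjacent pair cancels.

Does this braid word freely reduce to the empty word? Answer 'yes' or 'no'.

Gen 1 (s1): push. Stack: [s1]
Gen 2 (s2): push. Stack: [s1 s2]
Gen 3 (s3^-1): push. Stack: [s1 s2 s3^-1]
Gen 4 (s2): push. Stack: [s1 s2 s3^-1 s2]
Gen 5 (s2^-1): cancels prior s2. Stack: [s1 s2 s3^-1]
Gen 6 (s3^-1): push. Stack: [s1 s2 s3^-1 s3^-1]
Gen 7 (s1): push. Stack: [s1 s2 s3^-1 s3^-1 s1]
Gen 8 (s2): push. Stack: [s1 s2 s3^-1 s3^-1 s1 s2]
Gen 9 (s3^-1): push. Stack: [s1 s2 s3^-1 s3^-1 s1 s2 s3^-1]
Reduced word: s1 s2 s3^-1 s3^-1 s1 s2 s3^-1

Answer: no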